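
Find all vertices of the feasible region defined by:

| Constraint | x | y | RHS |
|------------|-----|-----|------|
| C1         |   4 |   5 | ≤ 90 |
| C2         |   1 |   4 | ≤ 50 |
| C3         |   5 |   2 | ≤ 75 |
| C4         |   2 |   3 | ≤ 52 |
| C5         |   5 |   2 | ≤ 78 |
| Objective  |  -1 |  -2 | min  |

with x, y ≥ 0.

(0, 0), (15, 0), (11.47, 8.824), (10, 10), (0, 12.5)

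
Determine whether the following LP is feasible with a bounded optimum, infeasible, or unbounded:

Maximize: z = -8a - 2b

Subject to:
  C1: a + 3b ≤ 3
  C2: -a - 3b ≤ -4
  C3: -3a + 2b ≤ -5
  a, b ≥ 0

Infeasible (no feasible solution exists)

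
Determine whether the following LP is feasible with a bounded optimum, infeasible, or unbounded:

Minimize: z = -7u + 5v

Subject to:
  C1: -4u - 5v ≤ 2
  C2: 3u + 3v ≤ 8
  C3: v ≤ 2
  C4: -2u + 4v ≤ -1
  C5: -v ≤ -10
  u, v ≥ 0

Infeasible (no feasible solution exists)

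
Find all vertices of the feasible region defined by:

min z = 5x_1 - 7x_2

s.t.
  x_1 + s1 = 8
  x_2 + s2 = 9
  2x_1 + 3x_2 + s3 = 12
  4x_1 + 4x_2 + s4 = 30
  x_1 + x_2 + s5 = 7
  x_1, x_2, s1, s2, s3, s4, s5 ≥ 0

(0, 0), (6, 0), (0, 4)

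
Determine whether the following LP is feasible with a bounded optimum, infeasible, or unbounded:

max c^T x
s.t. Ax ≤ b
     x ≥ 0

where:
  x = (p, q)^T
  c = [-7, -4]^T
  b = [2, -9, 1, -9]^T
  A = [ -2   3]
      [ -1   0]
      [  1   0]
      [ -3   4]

Infeasible (no feasible solution exists)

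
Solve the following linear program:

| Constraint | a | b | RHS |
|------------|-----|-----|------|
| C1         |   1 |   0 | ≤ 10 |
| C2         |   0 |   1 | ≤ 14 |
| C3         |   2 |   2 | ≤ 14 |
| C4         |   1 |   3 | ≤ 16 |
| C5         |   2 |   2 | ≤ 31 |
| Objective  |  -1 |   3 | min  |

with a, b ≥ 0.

Evaluate the objective at each vertex of the feasible region:
  z(0, 0) = 0
  z(7, 0) = -7  ←
  z(2.5, 4.5) = 11
  z(0, 5.333) = 16
The minimum is at a = 7, b = 0.

a = 7, b = 0, z = -7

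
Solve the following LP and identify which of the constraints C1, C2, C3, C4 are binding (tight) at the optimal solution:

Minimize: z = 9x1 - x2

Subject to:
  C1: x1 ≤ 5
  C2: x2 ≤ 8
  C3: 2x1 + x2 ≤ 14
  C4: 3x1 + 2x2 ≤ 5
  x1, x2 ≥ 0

At x1 = 0, x2 = 2.5, compute slack b - a·x for each constraint:
  C1: 5 − 0 = 5  (slack)
  C2: 8 − 2.5 = 5.5  (slack)
  C3: 14 − 2.5 = 11.5  (slack)
  C4: 5 − 5 = 0  (binding)

Optimal: x1 = 0, x2 = 2.5
Binding: C4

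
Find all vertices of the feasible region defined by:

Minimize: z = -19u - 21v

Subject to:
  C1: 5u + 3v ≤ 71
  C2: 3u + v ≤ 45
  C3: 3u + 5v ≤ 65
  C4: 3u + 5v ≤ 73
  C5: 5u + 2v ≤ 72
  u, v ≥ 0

(0, 0), (14.2, 0), (10, 7), (0, 13)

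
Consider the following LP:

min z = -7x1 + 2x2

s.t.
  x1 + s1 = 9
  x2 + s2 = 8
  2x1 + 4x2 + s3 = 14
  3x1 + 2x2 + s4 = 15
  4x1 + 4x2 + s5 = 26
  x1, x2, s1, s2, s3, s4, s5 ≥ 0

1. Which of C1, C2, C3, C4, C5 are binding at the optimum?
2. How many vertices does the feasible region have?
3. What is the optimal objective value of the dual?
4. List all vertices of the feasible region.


1. C4
2. 4
3. -35
4. (0, 0), (5, 0), (4, 1.5), (0, 3.5)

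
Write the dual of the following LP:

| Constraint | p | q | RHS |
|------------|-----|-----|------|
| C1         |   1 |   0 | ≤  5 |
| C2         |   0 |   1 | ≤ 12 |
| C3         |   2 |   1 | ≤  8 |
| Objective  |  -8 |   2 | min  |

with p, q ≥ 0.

Primal min cᵀx s.t. Ax ≤ b, x ≥ 0  →  Dual max −bᵀy s.t. Aᵀy ≥ −c, y ≥ 0.

Maximize: z = -5y1 - 12y2 - 8y3

Subject to:
  y1 + 2y3 ≥ 8
  y2 + y3 ≥ -2
  y1, y2, y3 ≥ 0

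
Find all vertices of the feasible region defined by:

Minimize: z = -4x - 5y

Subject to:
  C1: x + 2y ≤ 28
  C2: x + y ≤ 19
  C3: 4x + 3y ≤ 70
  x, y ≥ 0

(0, 0), (17.5, 0), (13, 6), (10, 9), (0, 14)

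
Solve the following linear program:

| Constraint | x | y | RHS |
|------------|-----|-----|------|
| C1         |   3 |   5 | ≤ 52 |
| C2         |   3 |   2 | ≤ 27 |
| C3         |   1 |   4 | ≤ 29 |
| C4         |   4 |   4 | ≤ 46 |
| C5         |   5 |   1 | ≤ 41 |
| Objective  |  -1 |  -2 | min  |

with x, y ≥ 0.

Evaluate the objective at each vertex of the feasible region:
  z(0, 0) = 0
  z(8.2, 0) = -8.2
  z(7.857, 1.714) = -11.29
  z(5, 6) = -17  ←
  z(0, 7.25) = -14.5
The minimum is at x = 5, y = 6.

x = 5, y = 6, z = -17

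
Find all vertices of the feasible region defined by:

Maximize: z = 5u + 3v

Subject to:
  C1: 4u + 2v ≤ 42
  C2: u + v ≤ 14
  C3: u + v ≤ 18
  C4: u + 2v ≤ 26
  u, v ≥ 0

(0, 0), (10.5, 0), (7, 7), (2, 12), (0, 13)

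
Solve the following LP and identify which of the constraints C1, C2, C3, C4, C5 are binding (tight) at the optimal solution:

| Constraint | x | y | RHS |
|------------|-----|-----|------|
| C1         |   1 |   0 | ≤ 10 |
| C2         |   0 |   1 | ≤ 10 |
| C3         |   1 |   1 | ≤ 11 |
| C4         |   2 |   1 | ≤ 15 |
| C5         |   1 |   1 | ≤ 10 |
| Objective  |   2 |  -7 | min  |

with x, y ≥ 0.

At x = 0, y = 10, compute slack b - a·x for each constraint:
  C1: 10 − 0 = 10  (slack)
  C2: 10 − 10 = 0  (binding)
  C3: 11 − 10 = 1  (slack)
  C4: 15 − 10 = 5  (slack)
  C5: 10 − 10 = 0  (binding)

Optimal: x = 0, y = 10
Binding: C2, C5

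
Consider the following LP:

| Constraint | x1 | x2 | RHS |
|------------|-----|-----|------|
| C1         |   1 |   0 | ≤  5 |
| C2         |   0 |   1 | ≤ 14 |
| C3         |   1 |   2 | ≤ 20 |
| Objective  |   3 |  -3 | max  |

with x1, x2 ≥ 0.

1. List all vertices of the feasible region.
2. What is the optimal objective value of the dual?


1. (0, 0), (5, 0), (5, 7.5), (0, 10)
2. 15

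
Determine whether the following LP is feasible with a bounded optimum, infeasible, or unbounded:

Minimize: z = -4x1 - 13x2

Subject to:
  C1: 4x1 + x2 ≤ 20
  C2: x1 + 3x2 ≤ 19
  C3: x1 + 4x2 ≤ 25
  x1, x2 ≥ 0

Feasible with a bounded optimal solution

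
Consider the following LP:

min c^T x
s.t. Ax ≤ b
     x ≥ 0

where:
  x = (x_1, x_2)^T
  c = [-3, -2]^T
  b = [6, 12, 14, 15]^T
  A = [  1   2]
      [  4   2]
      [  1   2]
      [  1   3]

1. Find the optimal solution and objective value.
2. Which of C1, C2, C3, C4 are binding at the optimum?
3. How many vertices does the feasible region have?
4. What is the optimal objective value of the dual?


1. x_1 = 2, x_2 = 2, z = -10
2. C1, C2
3. 4
4. -10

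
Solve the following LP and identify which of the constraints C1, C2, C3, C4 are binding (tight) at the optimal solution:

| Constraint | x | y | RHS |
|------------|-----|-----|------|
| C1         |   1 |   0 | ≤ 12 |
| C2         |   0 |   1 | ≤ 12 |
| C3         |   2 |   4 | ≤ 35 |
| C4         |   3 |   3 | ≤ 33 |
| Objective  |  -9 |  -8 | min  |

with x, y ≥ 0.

At x = 11, y = 0, compute slack b - a·x for each constraint:
  C1: 12 − 11 = 1  (slack)
  C2: 12 − 0 = 12  (slack)
  C3: 35 − 22 = 13  (slack)
  C4: 33 − 33 = 0  (binding)

Optimal: x = 11, y = 0
Binding: C4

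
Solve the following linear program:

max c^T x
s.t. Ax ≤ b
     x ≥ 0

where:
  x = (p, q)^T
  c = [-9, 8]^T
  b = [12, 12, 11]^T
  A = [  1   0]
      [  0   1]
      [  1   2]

Evaluate the objective at each vertex of the feasible region:
  z(0, 0) = 0
  z(11, 0) = -99
  z(0, 5.5) = 44  ←
The maximum is at p = 0, q = 5.5.

p = 0, q = 5.5, z = 44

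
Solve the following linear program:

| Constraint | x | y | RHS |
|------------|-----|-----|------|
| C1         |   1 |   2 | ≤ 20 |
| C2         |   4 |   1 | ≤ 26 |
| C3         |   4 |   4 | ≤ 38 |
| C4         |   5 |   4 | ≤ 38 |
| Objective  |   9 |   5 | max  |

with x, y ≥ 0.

Evaluate the objective at each vertex of the feasible region:
  z(0, 0) = 0
  z(6.5, 0) = 58.5
  z(6, 2) = 64  ←
  z(0, 9.5) = 47.5
The maximum is at x = 6, y = 2.

x = 6, y = 2, z = 64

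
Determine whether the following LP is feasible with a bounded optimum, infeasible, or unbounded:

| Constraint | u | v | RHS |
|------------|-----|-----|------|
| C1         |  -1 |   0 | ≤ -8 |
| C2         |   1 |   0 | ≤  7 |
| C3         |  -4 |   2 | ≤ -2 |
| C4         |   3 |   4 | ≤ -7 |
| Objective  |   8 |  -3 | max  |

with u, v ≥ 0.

Infeasible (no feasible solution exists)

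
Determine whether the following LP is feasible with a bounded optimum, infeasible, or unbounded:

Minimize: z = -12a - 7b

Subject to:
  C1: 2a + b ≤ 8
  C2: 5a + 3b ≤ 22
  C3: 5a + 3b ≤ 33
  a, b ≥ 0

Feasible with a bounded optimal solution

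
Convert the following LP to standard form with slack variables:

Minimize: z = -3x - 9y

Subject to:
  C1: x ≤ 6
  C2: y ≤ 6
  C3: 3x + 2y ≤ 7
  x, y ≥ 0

min z = -3x - 9y

s.t.
  x + s1 = 6
  y + s2 = 6
  3x + 2y + s3 = 7
  x, y, s1, s2, s3 ≥ 0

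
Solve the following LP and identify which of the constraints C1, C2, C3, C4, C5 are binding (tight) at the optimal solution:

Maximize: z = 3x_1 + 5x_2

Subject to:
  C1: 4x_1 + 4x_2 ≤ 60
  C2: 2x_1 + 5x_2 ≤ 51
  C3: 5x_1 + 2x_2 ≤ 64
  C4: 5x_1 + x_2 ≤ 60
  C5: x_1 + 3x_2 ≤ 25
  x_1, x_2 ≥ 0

At x_1 = 10, x_2 = 5, compute slack b - a·x for each constraint:
  C1: 60 − 60 = 0  (binding)
  C2: 51 − 45 = 6  (slack)
  C3: 64 − 60 = 4  (slack)
  C4: 60 − 55 = 5  (slack)
  C5: 25 − 25 = 0  (binding)

Optimal: x_1 = 10, x_2 = 5
Binding: C1, C5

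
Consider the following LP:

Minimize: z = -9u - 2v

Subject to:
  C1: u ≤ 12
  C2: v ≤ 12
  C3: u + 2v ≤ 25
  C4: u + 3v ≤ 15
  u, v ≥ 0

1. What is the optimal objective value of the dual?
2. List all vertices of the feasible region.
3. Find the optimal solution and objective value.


1. -110
2. (0, 0), (12, 0), (12, 1), (0, 5)
3. u = 12, v = 1, z = -110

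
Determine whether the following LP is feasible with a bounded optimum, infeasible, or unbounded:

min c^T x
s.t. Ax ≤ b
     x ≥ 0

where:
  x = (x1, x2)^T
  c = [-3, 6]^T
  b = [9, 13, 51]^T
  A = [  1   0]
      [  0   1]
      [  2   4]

Feasible with a bounded optimal solution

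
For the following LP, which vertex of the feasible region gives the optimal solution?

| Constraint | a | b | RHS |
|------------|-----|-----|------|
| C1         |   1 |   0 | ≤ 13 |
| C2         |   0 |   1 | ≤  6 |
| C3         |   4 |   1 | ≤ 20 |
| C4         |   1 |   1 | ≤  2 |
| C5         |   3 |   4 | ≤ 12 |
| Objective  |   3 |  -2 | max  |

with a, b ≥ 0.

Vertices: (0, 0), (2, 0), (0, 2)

Evaluate the objective at each vertex of the feasible region:
  z(0, 0) = 0
  z(2, 0) = 6  ←
  z(0, 2) = -4
The maximum is at a = 2, b = 0.

(2, 0)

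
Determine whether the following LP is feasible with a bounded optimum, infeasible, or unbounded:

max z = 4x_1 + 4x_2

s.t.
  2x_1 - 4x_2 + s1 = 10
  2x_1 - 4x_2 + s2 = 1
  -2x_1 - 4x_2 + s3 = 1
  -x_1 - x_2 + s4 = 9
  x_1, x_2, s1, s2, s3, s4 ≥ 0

Unbounded (objective can increase without bound)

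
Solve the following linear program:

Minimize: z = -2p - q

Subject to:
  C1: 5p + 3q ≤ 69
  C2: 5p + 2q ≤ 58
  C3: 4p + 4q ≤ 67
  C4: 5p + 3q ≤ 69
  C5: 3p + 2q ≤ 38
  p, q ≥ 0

Evaluate the objective at each vertex of the feasible region:
  z(0, 0) = 0
  z(11.6, 0) = -23.2
  z(10, 4) = -24  ←
  z(4.5, 12.25) = -21.25
  z(0, 16.75) = -16.75
The minimum is at p = 10, q = 4.

p = 10, q = 4, z = -24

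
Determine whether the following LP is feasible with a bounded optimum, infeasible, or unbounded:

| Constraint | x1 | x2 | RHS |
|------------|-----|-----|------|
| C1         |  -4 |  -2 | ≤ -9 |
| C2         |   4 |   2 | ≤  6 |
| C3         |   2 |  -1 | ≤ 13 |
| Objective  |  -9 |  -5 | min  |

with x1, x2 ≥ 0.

Infeasible (no feasible solution exists)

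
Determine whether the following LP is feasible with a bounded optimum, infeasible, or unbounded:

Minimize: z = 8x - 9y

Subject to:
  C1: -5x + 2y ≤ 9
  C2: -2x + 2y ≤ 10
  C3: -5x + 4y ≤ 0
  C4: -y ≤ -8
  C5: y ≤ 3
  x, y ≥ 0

Infeasible (no feasible solution exists)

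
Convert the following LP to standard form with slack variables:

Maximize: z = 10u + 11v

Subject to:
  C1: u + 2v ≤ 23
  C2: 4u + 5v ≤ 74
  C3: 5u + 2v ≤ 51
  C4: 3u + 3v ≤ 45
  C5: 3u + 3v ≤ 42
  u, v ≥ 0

max z = 10u + 11v

s.t.
  u + 2v + s1 = 23
  4u + 5v + s2 = 74
  5u + 2v + s3 = 51
  3u + 3v + s4 = 45
  3u + 3v + s5 = 42
  u, v, s1, s2, s3, s4, s5 ≥ 0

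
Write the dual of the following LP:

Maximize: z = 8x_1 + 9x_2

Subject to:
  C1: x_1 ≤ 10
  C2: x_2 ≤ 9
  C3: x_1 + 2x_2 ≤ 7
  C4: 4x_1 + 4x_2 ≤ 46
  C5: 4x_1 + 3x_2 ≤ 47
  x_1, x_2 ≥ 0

Primal max cᵀx s.t. Ax ≤ b, x ≥ 0  →  Dual min bᵀy s.t. Aᵀy ≥ c, y ≥ 0.

Minimize: z = 10y1 + 9y2 + 7y3 + 46y4 + 47y5

Subject to:
  y1 + y3 + 4y4 + 4y5 ≥ 8
  y2 + 2y3 + 4y4 + 3y5 ≥ 9
  y1, y2, y3, y4, y5 ≥ 0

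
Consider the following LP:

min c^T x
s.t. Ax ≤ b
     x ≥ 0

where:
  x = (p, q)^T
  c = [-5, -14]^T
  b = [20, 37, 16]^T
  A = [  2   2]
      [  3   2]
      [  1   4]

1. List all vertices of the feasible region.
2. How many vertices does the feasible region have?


1. (0, 0), (10, 0), (8, 2), (0, 4)
2. 4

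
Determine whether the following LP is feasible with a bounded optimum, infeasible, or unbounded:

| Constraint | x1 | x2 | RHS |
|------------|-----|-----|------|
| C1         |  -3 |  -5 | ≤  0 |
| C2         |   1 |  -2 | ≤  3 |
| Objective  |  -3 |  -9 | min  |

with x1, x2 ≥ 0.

Unbounded (objective can decrease without bound)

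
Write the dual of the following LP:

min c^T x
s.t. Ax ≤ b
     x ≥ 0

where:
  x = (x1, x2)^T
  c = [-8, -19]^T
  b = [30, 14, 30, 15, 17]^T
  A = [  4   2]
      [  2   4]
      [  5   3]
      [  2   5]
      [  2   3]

Primal min cᵀx s.t. Ax ≤ b, x ≥ 0  →  Dual max −bᵀy s.t. Aᵀy ≥ −c, y ≥ 0.

Maximize: z = -30y1 - 14y2 - 30y3 - 15y4 - 17y5

Subject to:
  4y1 + 2y2 + 5y3 + 2y4 + 2y5 ≥ 8
  2y1 + 4y2 + 3y3 + 5y4 + 3y5 ≥ 19
  y1, y2, y3, y4, y5 ≥ 0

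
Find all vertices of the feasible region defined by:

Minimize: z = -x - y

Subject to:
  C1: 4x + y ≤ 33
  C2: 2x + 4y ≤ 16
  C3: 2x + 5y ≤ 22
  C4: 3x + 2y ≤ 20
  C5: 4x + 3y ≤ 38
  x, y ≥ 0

(0, 0), (6.667, 0), (6, 1), (0, 4)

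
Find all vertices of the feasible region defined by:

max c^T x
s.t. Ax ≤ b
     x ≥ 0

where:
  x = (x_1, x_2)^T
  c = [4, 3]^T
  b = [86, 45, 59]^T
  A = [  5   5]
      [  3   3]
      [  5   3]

(0, 0), (11.8, 0), (7, 8), (0, 15)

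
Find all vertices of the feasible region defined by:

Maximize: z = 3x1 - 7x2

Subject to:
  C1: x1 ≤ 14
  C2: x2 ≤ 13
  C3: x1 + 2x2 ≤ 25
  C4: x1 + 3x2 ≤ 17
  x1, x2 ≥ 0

(0, 0), (14, 0), (14, 1), (0, 5.667)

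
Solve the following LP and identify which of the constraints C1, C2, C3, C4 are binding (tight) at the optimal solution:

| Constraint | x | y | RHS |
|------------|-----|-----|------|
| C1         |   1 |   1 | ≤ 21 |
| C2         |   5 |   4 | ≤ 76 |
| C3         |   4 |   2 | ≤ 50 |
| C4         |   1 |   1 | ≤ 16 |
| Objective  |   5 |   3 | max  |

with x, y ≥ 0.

At x = 9, y = 7, compute slack b - a·x for each constraint:
  C1: 21 − 16 = 5  (slack)
  C2: 76 − 73 = 3  (slack)
  C3: 50 − 50 = 0  (binding)
  C4: 16 − 16 = 0  (binding)

Optimal: x = 9, y = 7
Binding: C3, C4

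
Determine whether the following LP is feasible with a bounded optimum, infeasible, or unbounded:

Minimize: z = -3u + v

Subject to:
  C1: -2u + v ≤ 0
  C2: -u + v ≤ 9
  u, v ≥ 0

Unbounded (objective can decrease without bound)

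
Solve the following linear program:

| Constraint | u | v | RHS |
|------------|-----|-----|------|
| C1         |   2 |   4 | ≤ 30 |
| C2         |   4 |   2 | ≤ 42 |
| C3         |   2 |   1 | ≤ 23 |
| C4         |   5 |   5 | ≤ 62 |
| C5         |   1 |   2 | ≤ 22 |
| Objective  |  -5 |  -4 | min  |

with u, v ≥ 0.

Evaluate the objective at each vertex of the feasible region:
  z(0, 0) = 0
  z(10.5, 0) = -52.5
  z(9, 3) = -57  ←
  z(0, 7.5) = -30
The minimum is at u = 9, v = 3.

u = 9, v = 3, z = -57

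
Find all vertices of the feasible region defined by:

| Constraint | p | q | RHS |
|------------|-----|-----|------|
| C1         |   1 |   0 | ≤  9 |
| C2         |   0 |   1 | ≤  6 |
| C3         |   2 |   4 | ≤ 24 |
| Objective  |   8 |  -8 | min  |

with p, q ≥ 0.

(0, 0), (9, 0), (9, 1.5), (0, 6)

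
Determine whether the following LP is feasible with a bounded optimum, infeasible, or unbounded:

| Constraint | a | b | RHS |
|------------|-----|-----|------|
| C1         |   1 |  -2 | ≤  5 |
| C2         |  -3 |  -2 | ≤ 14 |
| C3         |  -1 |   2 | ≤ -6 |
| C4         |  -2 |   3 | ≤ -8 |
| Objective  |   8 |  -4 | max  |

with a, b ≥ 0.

Infeasible (no feasible solution exists)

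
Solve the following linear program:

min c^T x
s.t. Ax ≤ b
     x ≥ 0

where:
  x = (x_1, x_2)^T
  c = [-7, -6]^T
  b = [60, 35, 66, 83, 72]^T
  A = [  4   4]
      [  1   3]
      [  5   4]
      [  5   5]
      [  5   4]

Evaluate the objective at each vertex of the feasible region:
  z(0, 0) = 0
  z(13.2, 0) = -92.4
  z(6, 9) = -96  ←
  z(5, 10) = -95
  z(0, 11.67) = -70
The minimum is at x_1 = 6, x_2 = 9.

x_1 = 6, x_2 = 9, z = -96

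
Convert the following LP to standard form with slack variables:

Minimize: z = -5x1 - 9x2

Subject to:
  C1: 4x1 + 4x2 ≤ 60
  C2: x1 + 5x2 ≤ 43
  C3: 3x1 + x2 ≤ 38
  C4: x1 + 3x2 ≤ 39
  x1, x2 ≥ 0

min z = -5x1 - 9x2

s.t.
  4x1 + 4x2 + s1 = 60
  x1 + 5x2 + s2 = 43
  3x1 + x2 + s3 = 38
  x1 + 3x2 + s4 = 39
  x1, x2, s1, s2, s3, s4 ≥ 0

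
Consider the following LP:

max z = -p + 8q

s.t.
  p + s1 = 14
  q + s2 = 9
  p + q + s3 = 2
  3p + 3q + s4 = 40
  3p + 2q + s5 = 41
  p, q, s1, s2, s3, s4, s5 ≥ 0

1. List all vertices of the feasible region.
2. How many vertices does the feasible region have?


1. (0, 0), (2, 0), (0, 2)
2. 3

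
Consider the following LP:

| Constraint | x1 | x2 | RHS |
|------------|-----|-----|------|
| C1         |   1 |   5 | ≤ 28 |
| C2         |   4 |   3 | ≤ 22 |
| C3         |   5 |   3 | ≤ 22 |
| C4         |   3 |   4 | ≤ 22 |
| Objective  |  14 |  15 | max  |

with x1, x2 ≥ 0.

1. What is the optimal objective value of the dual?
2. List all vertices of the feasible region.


1. 88
2. (0, 0), (4.4, 0), (2, 4), (0, 5.5)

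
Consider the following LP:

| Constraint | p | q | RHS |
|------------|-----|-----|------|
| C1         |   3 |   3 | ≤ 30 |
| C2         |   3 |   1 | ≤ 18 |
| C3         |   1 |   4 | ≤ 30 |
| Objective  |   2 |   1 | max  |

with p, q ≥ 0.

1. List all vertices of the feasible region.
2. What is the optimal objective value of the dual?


1. (0, 0), (6, 0), (4, 6), (3.333, 6.667), (0, 7.5)
2. 14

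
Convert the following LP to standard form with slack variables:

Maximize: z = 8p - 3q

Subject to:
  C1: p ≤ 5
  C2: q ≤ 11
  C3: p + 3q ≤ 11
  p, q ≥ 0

max z = 8p - 3q

s.t.
  p + s1 = 5
  q + s2 = 11
  p + 3q + s3 = 11
  p, q, s1, s2, s3 ≥ 0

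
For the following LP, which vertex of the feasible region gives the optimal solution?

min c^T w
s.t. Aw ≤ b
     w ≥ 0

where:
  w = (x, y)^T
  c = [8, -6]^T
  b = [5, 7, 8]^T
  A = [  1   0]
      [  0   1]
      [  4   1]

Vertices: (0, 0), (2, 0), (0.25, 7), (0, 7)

Evaluate the objective at each vertex of the feasible region:
  z(0, 0) = 0
  z(2, 0) = 16
  z(0.25, 7) = -40
  z(0, 7) = -42  ←
The minimum is at x = 0, y = 7.

(0, 7)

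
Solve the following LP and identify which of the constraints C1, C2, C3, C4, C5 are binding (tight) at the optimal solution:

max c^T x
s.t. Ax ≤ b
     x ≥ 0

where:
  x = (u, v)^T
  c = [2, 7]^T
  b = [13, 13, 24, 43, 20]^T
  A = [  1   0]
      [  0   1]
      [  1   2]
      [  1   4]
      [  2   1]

At u = 5, v = 9.5, compute slack b - a·x for each constraint:
  C1: 13 − 5 = 8  (slack)
  C2: 13 − 9.5 = 3.5  (slack)
  C3: 24 − 24 = 0  (binding)
  C4: 43 − 43 = 0  (binding)
  C5: 20 − 19.5 = 0.5  (slack)

Optimal: u = 5, v = 9.5
Binding: C3, C4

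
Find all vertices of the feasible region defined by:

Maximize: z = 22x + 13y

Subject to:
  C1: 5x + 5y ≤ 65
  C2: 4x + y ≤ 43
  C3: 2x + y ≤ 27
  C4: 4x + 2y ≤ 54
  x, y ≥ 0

(0, 0), (10.75, 0), (10, 3), (0, 13)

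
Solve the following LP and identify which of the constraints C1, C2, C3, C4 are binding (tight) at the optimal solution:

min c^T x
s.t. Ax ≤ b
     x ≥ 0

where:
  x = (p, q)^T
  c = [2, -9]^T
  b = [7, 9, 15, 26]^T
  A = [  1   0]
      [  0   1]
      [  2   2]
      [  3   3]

At p = 0, q = 7.5, compute slack b - a·x for each constraint:
  C1: 7 − 0 = 7  (slack)
  C2: 9 − 7.5 = 1.5  (slack)
  C3: 15 − 15 = 0  (binding)
  C4: 26 − 22.5 = 3.5  (slack)

Optimal: p = 0, q = 7.5
Binding: C3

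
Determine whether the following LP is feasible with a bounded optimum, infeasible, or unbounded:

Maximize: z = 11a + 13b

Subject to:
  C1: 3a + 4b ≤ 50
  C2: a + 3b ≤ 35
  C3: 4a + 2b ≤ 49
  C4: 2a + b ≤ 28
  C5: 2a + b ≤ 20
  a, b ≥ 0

Feasible with a bounded optimal solution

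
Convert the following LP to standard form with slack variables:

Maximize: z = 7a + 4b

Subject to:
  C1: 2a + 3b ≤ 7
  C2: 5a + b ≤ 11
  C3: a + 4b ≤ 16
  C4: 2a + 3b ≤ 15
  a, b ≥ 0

max z = 7a + 4b

s.t.
  2a + 3b + s1 = 7
  5a + b + s2 = 11
  a + 4b + s3 = 16
  2a + 3b + s4 = 15
  a, b, s1, s2, s3, s4 ≥ 0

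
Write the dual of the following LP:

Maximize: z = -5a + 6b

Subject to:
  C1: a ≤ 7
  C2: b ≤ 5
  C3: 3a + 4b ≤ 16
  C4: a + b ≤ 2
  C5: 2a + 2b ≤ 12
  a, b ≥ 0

Primal max cᵀx s.t. Ax ≤ b, x ≥ 0  →  Dual min bᵀy s.t. Aᵀy ≥ c, y ≥ 0.

Minimize: z = 7y1 + 5y2 + 16y3 + 2y4 + 12y5

Subject to:
  y1 + 3y3 + y4 + 2y5 ≥ -5
  y2 + 4y3 + y4 + 2y5 ≥ 6
  y1, y2, y3, y4, y5 ≥ 0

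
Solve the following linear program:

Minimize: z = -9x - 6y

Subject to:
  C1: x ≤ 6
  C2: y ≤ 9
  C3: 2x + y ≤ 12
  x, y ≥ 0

Evaluate the objective at each vertex of the feasible region:
  z(0, 0) = 0
  z(6, 0) = -54
  z(1.5, 9) = -67.5  ←
  z(0, 9) = -54
The minimum is at x = 1.5, y = 9.

x = 1.5, y = 9, z = -67.5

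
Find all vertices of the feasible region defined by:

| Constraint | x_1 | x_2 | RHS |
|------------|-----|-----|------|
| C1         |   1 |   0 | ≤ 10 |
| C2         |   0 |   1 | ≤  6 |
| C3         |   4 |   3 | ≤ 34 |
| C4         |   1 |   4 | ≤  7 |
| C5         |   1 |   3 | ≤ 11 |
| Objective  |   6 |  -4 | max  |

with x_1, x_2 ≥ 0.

(0, 0), (7, 0), (0, 1.75)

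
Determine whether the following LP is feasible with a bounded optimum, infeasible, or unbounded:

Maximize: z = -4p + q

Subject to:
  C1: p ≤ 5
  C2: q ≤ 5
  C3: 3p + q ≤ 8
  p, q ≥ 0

Feasible with a bounded optimal solution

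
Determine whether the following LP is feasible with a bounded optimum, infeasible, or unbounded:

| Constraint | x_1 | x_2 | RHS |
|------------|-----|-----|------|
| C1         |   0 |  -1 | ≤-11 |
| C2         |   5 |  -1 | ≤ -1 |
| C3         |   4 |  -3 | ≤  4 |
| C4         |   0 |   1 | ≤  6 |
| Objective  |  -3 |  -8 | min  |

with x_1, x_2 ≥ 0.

Infeasible (no feasible solution exists)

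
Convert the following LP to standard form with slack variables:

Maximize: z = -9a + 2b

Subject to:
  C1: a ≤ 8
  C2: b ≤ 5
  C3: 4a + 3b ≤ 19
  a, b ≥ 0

max z = -9a + 2b

s.t.
  a + s1 = 8
  b + s2 = 5
  4a + 3b + s3 = 19
  a, b, s1, s2, s3 ≥ 0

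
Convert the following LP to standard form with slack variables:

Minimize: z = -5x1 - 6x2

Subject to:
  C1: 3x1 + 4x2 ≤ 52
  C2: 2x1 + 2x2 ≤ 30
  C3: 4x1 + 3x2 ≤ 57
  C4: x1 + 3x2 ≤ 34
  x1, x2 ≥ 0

min z = -5x1 - 6x2

s.t.
  3x1 + 4x2 + s1 = 52
  2x1 + 2x2 + s2 = 30
  4x1 + 3x2 + s3 = 57
  x1 + 3x2 + s4 = 34
  x1, x2, s1, s2, s3, s4 ≥ 0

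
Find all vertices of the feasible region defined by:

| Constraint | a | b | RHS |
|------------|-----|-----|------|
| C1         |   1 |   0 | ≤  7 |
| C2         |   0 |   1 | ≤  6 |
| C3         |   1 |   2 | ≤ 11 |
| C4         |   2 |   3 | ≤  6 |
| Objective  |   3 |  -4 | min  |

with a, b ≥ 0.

(0, 0), (3, 0), (0, 2)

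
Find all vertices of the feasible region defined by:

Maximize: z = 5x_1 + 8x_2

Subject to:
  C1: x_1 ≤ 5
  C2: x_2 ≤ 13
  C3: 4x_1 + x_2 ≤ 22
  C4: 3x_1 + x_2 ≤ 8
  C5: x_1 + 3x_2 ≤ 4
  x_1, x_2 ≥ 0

(0, 0), (2.667, 0), (2.5, 0.5), (0, 1.333)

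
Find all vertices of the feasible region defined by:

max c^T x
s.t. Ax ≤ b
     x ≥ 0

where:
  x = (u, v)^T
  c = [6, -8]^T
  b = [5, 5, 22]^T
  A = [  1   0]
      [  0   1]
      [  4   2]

(0, 0), (5, 0), (5, 1), (3, 5), (0, 5)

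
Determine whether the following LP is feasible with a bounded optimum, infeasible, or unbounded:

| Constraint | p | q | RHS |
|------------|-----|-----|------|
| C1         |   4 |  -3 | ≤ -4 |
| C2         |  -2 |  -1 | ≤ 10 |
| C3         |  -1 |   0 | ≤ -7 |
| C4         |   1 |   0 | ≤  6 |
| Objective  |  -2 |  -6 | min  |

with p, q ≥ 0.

Infeasible (no feasible solution exists)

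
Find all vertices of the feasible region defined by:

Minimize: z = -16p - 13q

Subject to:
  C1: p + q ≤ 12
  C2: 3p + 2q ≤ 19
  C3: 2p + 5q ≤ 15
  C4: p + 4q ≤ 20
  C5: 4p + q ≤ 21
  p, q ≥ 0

(0, 0), (5.25, 0), (5, 1), (0, 3)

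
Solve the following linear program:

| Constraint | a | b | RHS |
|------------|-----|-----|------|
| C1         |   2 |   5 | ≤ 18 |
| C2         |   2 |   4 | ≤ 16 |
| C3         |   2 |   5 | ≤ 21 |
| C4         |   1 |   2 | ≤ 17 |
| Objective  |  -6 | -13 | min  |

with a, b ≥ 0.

Evaluate the objective at each vertex of the feasible region:
  z(0, 0) = 0
  z(8, 0) = -48
  z(4, 2) = -50  ←
  z(0, 3.6) = -46.8
The minimum is at a = 4, b = 2.

a = 4, b = 2, z = -50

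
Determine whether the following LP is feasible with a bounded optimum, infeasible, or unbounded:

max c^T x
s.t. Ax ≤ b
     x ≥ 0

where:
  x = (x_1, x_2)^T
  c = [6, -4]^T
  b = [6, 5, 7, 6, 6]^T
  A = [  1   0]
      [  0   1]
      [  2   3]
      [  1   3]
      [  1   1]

Feasible with a bounded optimal solution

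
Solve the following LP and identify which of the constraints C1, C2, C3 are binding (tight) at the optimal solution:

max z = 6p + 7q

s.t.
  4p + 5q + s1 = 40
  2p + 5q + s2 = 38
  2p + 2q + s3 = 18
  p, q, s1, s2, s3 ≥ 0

At p = 5, q = 4, compute slack b - a·x for each constraint:
  C1: 40 − 40 = 0  (binding)
  C2: 38 − 30 = 8  (slack)
  C3: 18 − 18 = 0  (binding)

Optimal: p = 5, q = 4
Binding: C1, C3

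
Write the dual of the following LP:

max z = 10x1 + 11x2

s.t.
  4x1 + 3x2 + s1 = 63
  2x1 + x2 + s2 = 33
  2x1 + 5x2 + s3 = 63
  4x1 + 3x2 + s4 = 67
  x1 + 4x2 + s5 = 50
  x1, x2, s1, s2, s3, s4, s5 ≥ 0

Primal max cᵀx s.t. Ax ≤ b, x ≥ 0  →  Dual min bᵀy s.t. Aᵀy ≥ c, y ≥ 0.

Minimize: z = 63y1 + 33y2 + 63y3 + 67y4 + 50y5

Subject to:
  4y1 + 2y2 + 2y3 + 4y4 + y5 ≥ 10
  3y1 + y2 + 5y3 + 3y4 + 4y5 ≥ 11
  y1, y2, y3, y4, y5 ≥ 0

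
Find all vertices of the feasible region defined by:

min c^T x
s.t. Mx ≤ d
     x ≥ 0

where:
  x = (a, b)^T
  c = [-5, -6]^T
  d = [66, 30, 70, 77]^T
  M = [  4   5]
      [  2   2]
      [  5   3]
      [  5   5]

(0, 0), (14, 0), (12.5, 2.5), (9, 6), (0, 13.2)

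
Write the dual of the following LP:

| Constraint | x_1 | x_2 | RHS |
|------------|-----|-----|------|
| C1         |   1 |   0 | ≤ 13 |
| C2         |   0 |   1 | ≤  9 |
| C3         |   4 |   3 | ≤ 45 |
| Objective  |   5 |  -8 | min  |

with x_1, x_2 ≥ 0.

Primal min cᵀx s.t. Ax ≤ b, x ≥ 0  →  Dual max −bᵀy s.t. Aᵀy ≥ −c, y ≥ 0.

Maximize: z = -13y1 - 9y2 - 45y3

Subject to:
  y1 + 4y3 ≥ -5
  y2 + 3y3 ≥ 8
  y1, y2, y3 ≥ 0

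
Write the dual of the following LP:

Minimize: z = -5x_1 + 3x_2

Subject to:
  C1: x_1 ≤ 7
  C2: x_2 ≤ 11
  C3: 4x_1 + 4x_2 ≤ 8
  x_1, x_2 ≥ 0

Primal min cᵀx s.t. Ax ≤ b, x ≥ 0  →  Dual max −bᵀy s.t. Aᵀy ≥ −c, y ≥ 0.

Maximize: z = -7y1 - 11y2 - 8y3

Subject to:
  y1 + 4y3 ≥ 5
  y2 + 4y3 ≥ -3
  y1, y2, y3 ≥ 0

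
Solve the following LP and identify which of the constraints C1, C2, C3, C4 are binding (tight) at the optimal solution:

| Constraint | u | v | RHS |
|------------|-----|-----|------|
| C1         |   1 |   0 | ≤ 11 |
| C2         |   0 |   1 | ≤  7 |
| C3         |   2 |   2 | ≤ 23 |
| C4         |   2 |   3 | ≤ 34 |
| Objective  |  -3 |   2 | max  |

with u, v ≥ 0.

At u = 0, v = 7, compute slack b - a·x for each constraint:
  C1: 11 − 0 = 11  (slack)
  C2: 7 − 7 = 0  (binding)
  C3: 23 − 14 = 9  (slack)
  C4: 34 − 21 = 13  (slack)

Optimal: u = 0, v = 7
Binding: C2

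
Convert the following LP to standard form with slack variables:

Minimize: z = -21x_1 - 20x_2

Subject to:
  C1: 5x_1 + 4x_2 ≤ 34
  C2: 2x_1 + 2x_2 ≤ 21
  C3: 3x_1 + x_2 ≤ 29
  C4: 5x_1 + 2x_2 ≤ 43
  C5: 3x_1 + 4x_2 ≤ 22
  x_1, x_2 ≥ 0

min z = -21x_1 - 20x_2

s.t.
  5x_1 + 4x_2 + s1 = 34
  2x_1 + 2x_2 + s2 = 21
  3x_1 + x_2 + s3 = 29
  5x_1 + 2x_2 + s4 = 43
  3x_1 + 4x_2 + s5 = 22
  x_1, x_2, s1, s2, s3, s4, s5 ≥ 0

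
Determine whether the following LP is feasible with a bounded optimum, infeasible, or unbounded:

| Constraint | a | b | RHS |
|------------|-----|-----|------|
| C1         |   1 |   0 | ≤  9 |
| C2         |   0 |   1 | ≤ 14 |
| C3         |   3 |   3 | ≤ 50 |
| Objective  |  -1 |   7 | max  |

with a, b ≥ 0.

Feasible with a bounded optimal solution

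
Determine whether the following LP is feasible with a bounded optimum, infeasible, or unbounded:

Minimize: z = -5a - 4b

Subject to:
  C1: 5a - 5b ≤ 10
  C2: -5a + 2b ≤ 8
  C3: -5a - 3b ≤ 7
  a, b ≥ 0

Unbounded (objective can decrease without bound)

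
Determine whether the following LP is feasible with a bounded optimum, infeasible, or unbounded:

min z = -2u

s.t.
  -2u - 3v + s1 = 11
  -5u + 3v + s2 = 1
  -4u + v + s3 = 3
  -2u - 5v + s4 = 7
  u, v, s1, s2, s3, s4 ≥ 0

Unbounded (objective can decrease without bound)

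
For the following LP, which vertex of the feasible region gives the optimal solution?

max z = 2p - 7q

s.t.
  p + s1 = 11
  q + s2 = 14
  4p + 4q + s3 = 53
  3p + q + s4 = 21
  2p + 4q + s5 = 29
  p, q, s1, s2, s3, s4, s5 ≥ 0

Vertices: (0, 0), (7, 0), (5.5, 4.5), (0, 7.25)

Evaluate the objective at each vertex of the feasible region:
  z(0, 0) = 0
  z(7, 0) = 14  ←
  z(5.5, 4.5) = -20.5
  z(0, 7.25) = -50.75
The maximum is at p = 7, q = 0.

(7, 0)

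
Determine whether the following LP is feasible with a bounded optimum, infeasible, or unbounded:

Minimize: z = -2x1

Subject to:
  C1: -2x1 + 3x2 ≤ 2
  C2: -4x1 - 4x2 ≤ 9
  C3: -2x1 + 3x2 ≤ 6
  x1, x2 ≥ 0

Unbounded (objective can decrease without bound)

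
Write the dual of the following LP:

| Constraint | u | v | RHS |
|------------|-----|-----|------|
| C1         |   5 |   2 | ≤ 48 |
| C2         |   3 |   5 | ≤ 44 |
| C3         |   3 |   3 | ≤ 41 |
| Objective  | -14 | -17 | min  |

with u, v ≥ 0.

Primal min cᵀx s.t. Ax ≤ b, x ≥ 0  →  Dual max −bᵀy s.t. Aᵀy ≥ −c, y ≥ 0.

Maximize: z = -48y1 - 44y2 - 41y3

Subject to:
  5y1 + 3y2 + 3y3 ≥ 14
  2y1 + 5y2 + 3y3 ≥ 17
  y1, y2, y3 ≥ 0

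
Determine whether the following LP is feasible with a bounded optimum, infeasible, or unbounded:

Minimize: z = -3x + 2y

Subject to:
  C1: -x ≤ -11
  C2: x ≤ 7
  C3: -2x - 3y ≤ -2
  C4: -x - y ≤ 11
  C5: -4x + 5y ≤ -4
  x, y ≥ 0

Infeasible (no feasible solution exists)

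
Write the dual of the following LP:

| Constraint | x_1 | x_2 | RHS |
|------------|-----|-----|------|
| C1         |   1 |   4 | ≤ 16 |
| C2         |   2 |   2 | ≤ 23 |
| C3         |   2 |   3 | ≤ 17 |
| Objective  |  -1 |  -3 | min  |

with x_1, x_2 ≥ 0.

Primal min cᵀx s.t. Ax ≤ b, x ≥ 0  →  Dual max −bᵀy s.t. Aᵀy ≥ −c, y ≥ 0.

Maximize: z = -16y1 - 23y2 - 17y3

Subject to:
  y1 + 2y2 + 2y3 ≥ 1
  4y1 + 2y2 + 3y3 ≥ 3
  y1, y2, y3 ≥ 0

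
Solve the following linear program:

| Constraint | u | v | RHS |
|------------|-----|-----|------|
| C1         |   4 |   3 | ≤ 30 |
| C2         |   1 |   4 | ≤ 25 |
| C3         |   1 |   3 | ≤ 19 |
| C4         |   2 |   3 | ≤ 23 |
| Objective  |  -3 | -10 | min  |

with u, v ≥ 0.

Evaluate the objective at each vertex of the feasible region:
  z(0, 0) = 0
  z(7.5, 0) = -22.5
  z(3.667, 5.111) = -62.11
  z(1, 6) = -63  ←
  z(0, 6.25) = -62.5
The minimum is at u = 1, v = 6.

u = 1, v = 6, z = -63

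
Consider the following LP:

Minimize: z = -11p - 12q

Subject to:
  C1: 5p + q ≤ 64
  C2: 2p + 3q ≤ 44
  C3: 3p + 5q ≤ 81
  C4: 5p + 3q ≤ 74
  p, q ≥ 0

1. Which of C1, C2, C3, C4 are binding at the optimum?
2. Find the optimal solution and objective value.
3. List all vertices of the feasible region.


1. C2, C4
2. p = 10, q = 8, z = -206
3. (0, 0), (12.8, 0), (11.8, 5), (10, 8), (0, 14.67)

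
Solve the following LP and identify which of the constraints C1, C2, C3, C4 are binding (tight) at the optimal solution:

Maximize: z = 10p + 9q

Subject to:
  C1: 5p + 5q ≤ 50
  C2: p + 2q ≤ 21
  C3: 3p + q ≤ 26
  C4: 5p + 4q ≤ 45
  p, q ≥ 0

At p = 5, q = 5, compute slack b - a·x for each constraint:
  C1: 50 − 50 = 0  (binding)
  C2: 21 − 15 = 6  (slack)
  C3: 26 − 20 = 6  (slack)
  C4: 45 − 45 = 0  (binding)

Optimal: p = 5, q = 5
Binding: C1, C4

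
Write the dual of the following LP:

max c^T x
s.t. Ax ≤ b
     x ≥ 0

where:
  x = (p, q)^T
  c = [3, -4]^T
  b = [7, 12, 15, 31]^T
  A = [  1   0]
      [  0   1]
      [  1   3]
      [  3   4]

Primal max cᵀx s.t. Ax ≤ b, x ≥ 0  →  Dual min bᵀy s.t. Aᵀy ≥ c, y ≥ 0.

Minimize: z = 7y1 + 12y2 + 15y3 + 31y4

Subject to:
  y1 + y3 + 3y4 ≥ 3
  y2 + 3y3 + 4y4 ≥ -4
  y1, y2, y3, y4 ≥ 0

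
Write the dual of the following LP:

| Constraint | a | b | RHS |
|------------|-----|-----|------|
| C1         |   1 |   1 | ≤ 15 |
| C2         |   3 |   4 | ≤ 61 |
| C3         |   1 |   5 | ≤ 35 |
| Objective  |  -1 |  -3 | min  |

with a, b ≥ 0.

Primal min cᵀx s.t. Ax ≤ b, x ≥ 0  →  Dual max −bᵀy s.t. Aᵀy ≥ −c, y ≥ 0.

Maximize: z = -15y1 - 61y2 - 35y3

Subject to:
  y1 + 3y2 + y3 ≥ 1
  y1 + 4y2 + 5y3 ≥ 3
  y1, y2, y3 ≥ 0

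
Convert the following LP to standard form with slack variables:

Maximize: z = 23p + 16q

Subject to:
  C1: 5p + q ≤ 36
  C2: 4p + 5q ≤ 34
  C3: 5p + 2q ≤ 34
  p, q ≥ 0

max z = 23p + 16q

s.t.
  5p + q + s1 = 36
  4p + 5q + s2 = 34
  5p + 2q + s3 = 34
  p, q, s1, s2, s3 ≥ 0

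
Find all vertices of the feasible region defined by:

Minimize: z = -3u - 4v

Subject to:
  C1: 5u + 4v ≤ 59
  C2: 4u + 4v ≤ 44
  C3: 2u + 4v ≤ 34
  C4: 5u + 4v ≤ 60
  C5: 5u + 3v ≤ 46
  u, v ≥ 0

(0, 0), (9.2, 0), (6.5, 4.5), (5, 6), (0, 8.5)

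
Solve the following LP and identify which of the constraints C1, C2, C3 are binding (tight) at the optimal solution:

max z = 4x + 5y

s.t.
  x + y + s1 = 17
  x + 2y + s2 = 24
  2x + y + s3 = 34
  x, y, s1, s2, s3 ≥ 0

At x = 10, y = 7, compute slack b - a·x for each constraint:
  C1: 17 − 17 = 0  (binding)
  C2: 24 − 24 = 0  (binding)
  C3: 34 − 27 = 7  (slack)

Optimal: x = 10, y = 7
Binding: C1, C2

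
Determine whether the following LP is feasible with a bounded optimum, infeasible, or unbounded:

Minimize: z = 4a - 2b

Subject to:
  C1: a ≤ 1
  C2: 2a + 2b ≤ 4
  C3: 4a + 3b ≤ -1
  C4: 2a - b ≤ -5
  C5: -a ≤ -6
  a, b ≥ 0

Infeasible (no feasible solution exists)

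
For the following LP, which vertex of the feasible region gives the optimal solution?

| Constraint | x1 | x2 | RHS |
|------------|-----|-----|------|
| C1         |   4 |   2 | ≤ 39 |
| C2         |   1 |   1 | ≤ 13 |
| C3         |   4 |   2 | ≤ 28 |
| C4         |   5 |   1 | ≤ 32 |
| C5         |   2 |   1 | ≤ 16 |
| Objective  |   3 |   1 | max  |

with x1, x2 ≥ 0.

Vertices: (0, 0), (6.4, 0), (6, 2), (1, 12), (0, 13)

Evaluate the objective at each vertex of the feasible region:
  z(0, 0) = 0
  z(6.4, 0) = 19.2
  z(6, 2) = 20  ←
  z(1, 12) = 15
  z(0, 13) = 13
The maximum is at x1 = 6, x2 = 2.

(6, 2)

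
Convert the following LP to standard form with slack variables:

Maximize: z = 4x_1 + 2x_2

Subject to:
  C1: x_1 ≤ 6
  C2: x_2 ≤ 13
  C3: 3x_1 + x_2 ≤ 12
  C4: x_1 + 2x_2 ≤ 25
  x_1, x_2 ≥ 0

max z = 4x_1 + 2x_2

s.t.
  x_1 + s1 = 6
  x_2 + s2 = 13
  3x_1 + x_2 + s3 = 12
  x_1 + 2x_2 + s4 = 25
  x_1, x_2, s1, s2, s3, s4 ≥ 0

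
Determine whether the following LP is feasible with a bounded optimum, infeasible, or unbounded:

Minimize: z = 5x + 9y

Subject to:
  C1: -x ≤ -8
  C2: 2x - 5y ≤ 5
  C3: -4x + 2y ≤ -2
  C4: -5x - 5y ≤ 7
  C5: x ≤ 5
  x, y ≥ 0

Infeasible (no feasible solution exists)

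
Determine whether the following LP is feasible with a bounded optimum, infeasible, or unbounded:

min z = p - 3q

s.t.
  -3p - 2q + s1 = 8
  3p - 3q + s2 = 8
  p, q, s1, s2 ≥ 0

Unbounded (objective can decrease without bound)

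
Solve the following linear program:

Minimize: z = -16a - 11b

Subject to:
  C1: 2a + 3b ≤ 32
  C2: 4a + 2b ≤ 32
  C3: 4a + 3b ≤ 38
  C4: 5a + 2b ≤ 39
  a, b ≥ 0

Evaluate the objective at each vertex of the feasible region:
  z(0, 0) = 0
  z(7.8, 0) = -124.8
  z(7, 2) = -134
  z(5, 6) = -146  ←
  z(3, 8.667) = -143.3
  z(0, 10.67) = -117.3
The minimum is at a = 5, b = 6.

a = 5, b = 6, z = -146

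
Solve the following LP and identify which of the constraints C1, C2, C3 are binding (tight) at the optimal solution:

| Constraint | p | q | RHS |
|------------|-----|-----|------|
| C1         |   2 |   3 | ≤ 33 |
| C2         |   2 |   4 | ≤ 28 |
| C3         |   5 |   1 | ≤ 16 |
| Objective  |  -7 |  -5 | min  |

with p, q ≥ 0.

At p = 2, q = 6, compute slack b - a·x for each constraint:
  C1: 33 − 22 = 11  (slack)
  C2: 28 − 28 = 0  (binding)
  C3: 16 − 16 = 0  (binding)

Optimal: p = 2, q = 6
Binding: C2, C3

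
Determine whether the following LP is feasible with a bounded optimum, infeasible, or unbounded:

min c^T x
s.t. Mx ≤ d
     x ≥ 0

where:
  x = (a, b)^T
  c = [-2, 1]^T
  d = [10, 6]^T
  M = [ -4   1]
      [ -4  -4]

Unbounded (objective can decrease without bound)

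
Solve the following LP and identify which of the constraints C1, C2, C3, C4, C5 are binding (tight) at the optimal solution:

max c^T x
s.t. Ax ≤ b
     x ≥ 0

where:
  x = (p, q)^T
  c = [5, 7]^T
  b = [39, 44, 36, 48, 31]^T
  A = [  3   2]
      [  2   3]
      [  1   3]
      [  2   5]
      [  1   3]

At p = 9, q = 6, compute slack b - a·x for each constraint:
  C1: 39 − 39 = 0  (binding)
  C2: 44 − 36 = 8  (slack)
  C3: 36 − 27 = 9  (slack)
  C4: 48 − 48 = 0  (binding)
  C5: 31 − 27 = 4  (slack)

Optimal: p = 9, q = 6
Binding: C1, C4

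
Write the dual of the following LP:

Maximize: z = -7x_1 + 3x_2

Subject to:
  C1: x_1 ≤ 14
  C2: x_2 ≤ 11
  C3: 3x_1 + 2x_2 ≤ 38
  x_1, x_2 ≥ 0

Primal max cᵀx s.t. Ax ≤ b, x ≥ 0  →  Dual min bᵀy s.t. Aᵀy ≥ c, y ≥ 0.

Minimize: z = 14y1 + 11y2 + 38y3

Subject to:
  y1 + 3y3 ≥ -7
  y2 + 2y3 ≥ 3
  y1, y2, y3 ≥ 0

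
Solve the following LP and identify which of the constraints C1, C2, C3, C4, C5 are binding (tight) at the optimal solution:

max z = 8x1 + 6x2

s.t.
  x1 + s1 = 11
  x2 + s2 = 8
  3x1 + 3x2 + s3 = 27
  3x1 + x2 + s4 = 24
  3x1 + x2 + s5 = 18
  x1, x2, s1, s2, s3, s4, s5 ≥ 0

At x1 = 4.5, x2 = 4.5, compute slack b - a·x for each constraint:
  C1: 11 − 4.5 = 6.5  (slack)
  C2: 8 − 4.5 = 3.5  (slack)
  C3: 27 − 27 = 0  (binding)
  C4: 24 − 18 = 6  (slack)
  C5: 18 − 18 = 0  (binding)

Optimal: x1 = 4.5, x2 = 4.5
Binding: C3, C5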